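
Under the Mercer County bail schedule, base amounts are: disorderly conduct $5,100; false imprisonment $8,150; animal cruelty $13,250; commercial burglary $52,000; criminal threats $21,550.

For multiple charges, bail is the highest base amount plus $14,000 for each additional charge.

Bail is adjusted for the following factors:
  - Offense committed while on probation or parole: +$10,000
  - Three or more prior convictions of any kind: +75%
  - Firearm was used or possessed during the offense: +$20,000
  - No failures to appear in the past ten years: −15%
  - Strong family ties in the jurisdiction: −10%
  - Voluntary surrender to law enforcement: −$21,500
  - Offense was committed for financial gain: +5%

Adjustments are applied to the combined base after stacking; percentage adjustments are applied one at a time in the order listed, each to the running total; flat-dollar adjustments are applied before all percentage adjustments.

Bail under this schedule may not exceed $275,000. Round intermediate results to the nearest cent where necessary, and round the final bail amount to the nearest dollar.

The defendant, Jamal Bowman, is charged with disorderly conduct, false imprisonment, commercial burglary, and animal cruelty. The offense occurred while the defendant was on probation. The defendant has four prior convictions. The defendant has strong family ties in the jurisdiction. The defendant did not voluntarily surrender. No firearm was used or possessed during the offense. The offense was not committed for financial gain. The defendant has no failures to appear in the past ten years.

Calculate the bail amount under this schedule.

$139,230

Base amounts from the schedule: disorderly conduct $5,100; false imprisonment $8,150; commercial burglary $52,000; animal cruelty $13,250.
Stacking rule: highest base plus $14,000 per additional charge. Highest is commercial burglary at $52,000; 3 additional charges → +$42,000. Combined base = $94,000.
Offense committed while on probation or parole (+$10,000 flat): $94,000 + $10,000 = $104,000.
Three or more prior convictions of any kind (+75%): $104,000 × 1.75 = $182,000.
No failures to appear in the past ten years (−15%): $182,000 × 0.85 = $154,700.
Strong family ties in the jurisdiction (−10%): $154,700 × 0.9 = $139,230.
$139,230 is within the $275,000 maximum.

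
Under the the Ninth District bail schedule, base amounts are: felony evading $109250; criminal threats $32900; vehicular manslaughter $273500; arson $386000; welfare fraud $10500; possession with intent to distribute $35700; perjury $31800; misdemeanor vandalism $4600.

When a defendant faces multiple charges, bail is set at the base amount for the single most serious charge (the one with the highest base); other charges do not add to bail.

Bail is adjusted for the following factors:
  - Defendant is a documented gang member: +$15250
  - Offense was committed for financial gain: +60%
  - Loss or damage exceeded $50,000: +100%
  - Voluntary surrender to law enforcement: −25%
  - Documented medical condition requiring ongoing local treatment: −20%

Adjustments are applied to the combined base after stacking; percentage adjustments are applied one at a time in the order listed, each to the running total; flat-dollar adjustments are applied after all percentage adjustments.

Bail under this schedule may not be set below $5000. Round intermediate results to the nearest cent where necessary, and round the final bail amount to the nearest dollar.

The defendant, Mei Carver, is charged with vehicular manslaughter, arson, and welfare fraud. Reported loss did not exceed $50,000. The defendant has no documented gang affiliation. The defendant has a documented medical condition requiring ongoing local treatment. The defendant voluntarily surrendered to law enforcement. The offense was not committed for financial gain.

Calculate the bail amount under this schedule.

$231600

Base amounts from the schedule: vehicular manslaughter $273500; arson $386000; welfare fraud $10500.
Stacking rule: use the highest base only. Highest is arson at $386000. Combined base = $386000.
Voluntary surrender to law enforcement (−25%): $386000 × 0.75 = $289500.
Documented medical condition requiring ongoing local treatment (−20%): $289500 × 0.8 = $231600.
$231600 is at or above the $5000 minimum.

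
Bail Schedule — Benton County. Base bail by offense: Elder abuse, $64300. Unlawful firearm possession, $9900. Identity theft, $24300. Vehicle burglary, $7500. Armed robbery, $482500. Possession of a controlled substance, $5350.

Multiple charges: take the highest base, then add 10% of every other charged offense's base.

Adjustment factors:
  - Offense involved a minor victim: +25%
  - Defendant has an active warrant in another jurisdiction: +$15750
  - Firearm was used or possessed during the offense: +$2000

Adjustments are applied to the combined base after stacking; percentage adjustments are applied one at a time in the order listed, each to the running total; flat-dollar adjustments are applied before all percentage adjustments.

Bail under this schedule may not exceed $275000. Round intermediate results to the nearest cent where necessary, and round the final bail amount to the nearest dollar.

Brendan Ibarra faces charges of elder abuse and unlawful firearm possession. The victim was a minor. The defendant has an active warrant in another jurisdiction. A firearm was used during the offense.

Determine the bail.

$103800

Base amounts from the schedule: elder abuse $64300; unlawful firearm possession $9900.
Stacking rule: highest base plus 10% of each additional charge. Highest is elder abuse at $64300. Additional: $9900 × 10% = $990. Combined base = $64300 + $990 = $65290.
Defendant has an active warrant in another jurisdiction (+$15750 flat): $65290 + $15750 = $81040.
Firearm was used or possessed during the offense (+$2000 flat): $81040 + $2000 = $83040.
Offense involved a minor victim (+25%): $83040 × 1.25 = $103800.
$103800 is within the $275000 maximum.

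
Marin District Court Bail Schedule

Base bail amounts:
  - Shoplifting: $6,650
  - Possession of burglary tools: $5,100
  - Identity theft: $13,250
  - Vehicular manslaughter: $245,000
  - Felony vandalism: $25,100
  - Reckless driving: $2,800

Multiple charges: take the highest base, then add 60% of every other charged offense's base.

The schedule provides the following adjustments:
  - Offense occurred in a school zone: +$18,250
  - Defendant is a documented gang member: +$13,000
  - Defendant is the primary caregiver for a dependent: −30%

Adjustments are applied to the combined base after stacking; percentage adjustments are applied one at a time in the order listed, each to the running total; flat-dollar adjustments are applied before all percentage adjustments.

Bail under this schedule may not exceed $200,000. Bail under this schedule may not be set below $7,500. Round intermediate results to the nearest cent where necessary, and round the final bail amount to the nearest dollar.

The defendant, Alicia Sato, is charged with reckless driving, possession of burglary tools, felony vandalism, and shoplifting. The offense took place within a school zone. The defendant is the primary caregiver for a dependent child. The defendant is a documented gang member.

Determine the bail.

$45,556

Base amounts from the schedule: reckless driving $2,800; possession of burglary tools $5,100; felony vandalism $25,100; shoplifting $6,650.
Stacking rule: highest base plus 60% of each additional charge. Highest is felony vandalism at $25,100. Additional: $2,800 × 60% = $1,680; $5,100 × 60% = $3,060; $6,650 × 60% = $3,990. Combined base = $25,100 + $8,730 = $33,830.
Offense occurred in a school zone (+$18,250 flat): $33,830 + $18,250 = $52,080.
Defendant is a documented gang member (+$13,000 flat): $52,080 + $13,000 = $65,080.
Defendant is the primary caregiver for a dependent (−30%): $65,080 × 0.7 = $45,556.
$45,556 is within the $200,000 maximum.
$45,556 is at or above the $7,500 minimum.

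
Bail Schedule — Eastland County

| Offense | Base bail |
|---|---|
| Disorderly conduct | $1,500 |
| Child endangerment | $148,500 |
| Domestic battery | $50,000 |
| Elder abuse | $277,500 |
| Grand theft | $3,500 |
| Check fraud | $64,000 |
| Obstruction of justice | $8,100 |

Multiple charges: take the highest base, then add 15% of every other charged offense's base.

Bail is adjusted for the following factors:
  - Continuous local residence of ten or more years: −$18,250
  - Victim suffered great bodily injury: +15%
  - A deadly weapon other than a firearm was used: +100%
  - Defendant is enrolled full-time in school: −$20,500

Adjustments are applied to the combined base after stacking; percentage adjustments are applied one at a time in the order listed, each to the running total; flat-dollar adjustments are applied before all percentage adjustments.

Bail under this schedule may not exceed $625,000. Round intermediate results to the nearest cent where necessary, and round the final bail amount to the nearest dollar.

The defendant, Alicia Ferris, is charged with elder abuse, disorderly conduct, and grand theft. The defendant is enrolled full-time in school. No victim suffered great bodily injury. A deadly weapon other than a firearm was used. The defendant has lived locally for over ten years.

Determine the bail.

Base amounts from the schedule: elder abuse $277,500; disorderly conduct $1,500; grand theft $3,500.
Stacking rule: highest base plus 15% of each additional charge. Highest is elder abuse at $277,500. Additional: $1,500 × 15% = $225; $3,500 × 15% = $525. Combined base = $277,500 + $750 = $278,250.
Continuous local residence of ten or more years (−$18,250 flat): $278,250 − $18,250 = $260,000.
Defendant is enrolled full-time in school (−$20,500 flat): $260,000 − $20,500 = $239,500.
A deadly weapon other than a firearm was used (+100%): $239,500 × 2 = $479,000.
$479,000 is within the $625,000 maximum.

$479,000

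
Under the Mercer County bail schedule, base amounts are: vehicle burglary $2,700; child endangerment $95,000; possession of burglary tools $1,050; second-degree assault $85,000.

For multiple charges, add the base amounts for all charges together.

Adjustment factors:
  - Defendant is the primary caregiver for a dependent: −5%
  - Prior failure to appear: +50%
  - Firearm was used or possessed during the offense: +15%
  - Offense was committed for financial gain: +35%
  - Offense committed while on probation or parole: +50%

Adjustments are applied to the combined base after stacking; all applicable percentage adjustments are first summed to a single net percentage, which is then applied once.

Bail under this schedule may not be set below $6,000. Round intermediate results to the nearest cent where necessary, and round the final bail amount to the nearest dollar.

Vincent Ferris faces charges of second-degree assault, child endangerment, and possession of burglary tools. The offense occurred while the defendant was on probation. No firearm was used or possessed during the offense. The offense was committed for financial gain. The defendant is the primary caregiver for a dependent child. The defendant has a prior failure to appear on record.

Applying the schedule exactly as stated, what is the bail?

$416,415

Base amounts from the schedule: second-degree assault $85,000; child endangerment $95,000; possession of burglary tools $1,050.
Stacking rule: sum of all bases. $85,000 + $95,000 + $1,050 = $181,050.
Net percentage adjustment: −5% +50% +35% +50% = +130%. $181,050 × 2.3 = $416,415.
$416,415 is at or above the $6,000 minimum.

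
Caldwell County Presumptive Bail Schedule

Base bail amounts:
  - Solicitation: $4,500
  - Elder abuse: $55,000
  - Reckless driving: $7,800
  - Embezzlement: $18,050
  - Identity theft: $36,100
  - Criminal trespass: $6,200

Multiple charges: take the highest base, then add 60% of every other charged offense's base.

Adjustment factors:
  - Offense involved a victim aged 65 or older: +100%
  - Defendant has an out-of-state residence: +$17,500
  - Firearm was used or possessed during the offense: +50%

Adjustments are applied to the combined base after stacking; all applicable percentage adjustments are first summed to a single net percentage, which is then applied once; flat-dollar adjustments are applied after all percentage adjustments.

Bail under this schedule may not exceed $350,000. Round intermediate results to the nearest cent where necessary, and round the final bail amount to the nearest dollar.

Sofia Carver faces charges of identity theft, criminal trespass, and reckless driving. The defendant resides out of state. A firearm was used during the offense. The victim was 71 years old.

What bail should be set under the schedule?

Base amounts from the schedule: identity theft $36,100; criminal trespass $6,200; reckless driving $7,800.
Stacking rule: highest base plus 60% of each additional charge. Highest is identity theft at $36,100. Additional: $6,200 × 60% = $3,720; $7,800 × 60% = $4,680. Combined base = $36,100 + $8,400 = $44,500.
Net percentage adjustment: +100% +50% = +150%. $44,500 × 2.5 = $111,250.
Defendant has an out-of-state residence (+$17,500 flat): $111,250 + $17,500 = $128,750.
$128,750 is within the $350,000 maximum.

$128,750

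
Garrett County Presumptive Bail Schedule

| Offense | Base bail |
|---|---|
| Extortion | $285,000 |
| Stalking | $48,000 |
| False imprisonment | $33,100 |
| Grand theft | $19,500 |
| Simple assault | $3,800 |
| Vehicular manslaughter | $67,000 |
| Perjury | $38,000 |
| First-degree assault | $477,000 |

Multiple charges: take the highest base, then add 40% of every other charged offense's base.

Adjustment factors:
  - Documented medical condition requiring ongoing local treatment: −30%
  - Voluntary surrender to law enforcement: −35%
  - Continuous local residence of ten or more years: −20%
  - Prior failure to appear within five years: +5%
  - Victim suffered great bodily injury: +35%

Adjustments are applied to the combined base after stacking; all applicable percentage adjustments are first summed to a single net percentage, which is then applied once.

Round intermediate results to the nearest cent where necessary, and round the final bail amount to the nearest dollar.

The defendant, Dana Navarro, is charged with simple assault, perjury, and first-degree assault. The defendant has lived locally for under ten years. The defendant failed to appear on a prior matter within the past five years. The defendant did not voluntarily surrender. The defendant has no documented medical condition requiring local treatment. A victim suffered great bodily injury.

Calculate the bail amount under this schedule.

$691,208

Base amounts from the schedule: simple assault $3,800; perjury $38,000; first-degree assault $477,000.
Stacking rule: highest base plus 40% of each additional charge. Highest is first-degree assault at $477,000. Additional: $3,800 × 40% = $1,520; $38,000 × 40% = $15,200. Combined base = $477,000 + $16,720 = $493,720.
Net percentage adjustment: +5% +35% = +40%. $493,720 × 1.4 = $691,208.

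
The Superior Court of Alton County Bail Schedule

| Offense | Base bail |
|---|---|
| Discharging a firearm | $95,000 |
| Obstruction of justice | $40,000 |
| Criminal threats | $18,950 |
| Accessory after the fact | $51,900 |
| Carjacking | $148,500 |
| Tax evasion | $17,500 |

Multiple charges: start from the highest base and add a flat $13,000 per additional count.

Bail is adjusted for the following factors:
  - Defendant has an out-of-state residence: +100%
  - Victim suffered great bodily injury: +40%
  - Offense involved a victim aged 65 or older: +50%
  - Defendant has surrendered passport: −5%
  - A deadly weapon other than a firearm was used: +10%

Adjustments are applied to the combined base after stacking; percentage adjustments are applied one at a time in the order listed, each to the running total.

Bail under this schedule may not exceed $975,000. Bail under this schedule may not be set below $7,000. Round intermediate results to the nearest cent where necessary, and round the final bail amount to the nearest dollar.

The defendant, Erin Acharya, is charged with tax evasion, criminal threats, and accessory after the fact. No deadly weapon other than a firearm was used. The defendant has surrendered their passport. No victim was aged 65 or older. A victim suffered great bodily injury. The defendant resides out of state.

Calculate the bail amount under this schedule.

$207,214

Base amounts from the schedule: tax evasion $17,500; criminal threats $18,950; accessory after the fact $51,900.
Stacking rule: highest base plus $13,000 per additional charge. Highest is accessory after the fact at $51,900; 2 additional charges → +$26,000. Combined base = $77,900.
Defendant has an out-of-state residence (+100%): $77,900 × 2 = $155,800.
Victim suffered great bodily injury (+40%): $155,800 × 1.4 = $218,120.
Defendant has surrendered passport (−5%): $218,120 × 0.95 = $207,214.
$207,214 is within the $975,000 maximum.
$207,214 is at or above the $7,000 minimum.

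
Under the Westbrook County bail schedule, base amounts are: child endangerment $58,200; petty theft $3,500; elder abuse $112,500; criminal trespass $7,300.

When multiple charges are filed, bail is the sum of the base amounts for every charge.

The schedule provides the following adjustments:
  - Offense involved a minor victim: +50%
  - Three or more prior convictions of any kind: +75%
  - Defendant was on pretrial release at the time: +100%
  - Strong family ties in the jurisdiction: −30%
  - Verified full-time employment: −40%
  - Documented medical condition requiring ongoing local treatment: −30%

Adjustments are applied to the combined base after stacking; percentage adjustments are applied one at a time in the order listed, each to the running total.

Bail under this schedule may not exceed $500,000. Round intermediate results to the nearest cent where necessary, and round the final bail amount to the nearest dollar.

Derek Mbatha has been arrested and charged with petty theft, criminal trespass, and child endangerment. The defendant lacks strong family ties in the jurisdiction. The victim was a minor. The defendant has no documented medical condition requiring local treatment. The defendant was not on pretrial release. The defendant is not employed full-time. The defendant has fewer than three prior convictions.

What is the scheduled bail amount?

$103,500

Base amounts from the schedule: petty theft $3,500; criminal trespass $7,300; child endangerment $58,200.
Stacking rule: sum of all bases. $3,500 + $7,300 + $58,200 = $69,000.
Offense involved a minor victim (+50%): $69,000 × 1.5 = $103,500.
$103,500 is within the $500,000 maximum.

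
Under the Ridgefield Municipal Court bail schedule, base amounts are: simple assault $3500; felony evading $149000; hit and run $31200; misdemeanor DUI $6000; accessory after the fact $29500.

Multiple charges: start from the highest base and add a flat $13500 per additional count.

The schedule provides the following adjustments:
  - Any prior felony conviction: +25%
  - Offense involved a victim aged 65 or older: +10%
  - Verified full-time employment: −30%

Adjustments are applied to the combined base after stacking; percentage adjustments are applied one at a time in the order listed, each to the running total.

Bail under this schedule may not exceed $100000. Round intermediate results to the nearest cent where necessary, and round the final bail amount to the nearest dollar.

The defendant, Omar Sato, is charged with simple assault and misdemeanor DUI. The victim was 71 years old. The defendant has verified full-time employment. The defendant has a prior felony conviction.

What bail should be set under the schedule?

Base amounts from the schedule: simple assault $3500; misdemeanor DUI $6000.
Stacking rule: highest base plus $13500 per additional charge. Highest is misdemeanor DUI at $6000; 1 additional charge → +$13500. Combined base = $19500.
Any prior felony conviction (+25%): $19500 × 1.25 = $24375.
Offense involved a victim aged 65 or older (+10%): $24375 × 1.1 = $26812.50.
Verified full-time employment (−30%): $26812.50 × 0.7 = $18768.75.
$18768.75 is within the $100000 maximum.
Rounded to the nearest dollar: $18769.

$18769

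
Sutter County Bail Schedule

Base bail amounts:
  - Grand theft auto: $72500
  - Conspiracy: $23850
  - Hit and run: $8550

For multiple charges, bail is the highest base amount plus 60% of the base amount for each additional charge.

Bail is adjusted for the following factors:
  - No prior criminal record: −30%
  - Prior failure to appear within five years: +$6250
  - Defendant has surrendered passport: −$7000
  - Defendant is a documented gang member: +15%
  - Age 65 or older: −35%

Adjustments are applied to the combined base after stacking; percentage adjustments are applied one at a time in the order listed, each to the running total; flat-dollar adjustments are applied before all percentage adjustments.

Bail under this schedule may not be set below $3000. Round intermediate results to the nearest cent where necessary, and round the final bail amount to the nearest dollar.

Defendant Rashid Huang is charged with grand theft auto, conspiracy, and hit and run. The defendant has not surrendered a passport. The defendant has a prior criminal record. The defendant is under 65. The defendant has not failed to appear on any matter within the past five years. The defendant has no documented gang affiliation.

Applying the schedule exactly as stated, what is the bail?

$91940

Base amounts from the schedule: grand theft auto $72500; conspiracy $23850; hit and run $8550.
Stacking rule: highest base plus 60% of each additional charge. Highest is grand theft auto at $72500. Additional: $23850 × 60% = $14310; $8550 × 60% = $5130. Combined base = $72500 + $19440 = $91940.
No adjustment factors apply to this defendant.
$91940 is at or above the $3000 minimum.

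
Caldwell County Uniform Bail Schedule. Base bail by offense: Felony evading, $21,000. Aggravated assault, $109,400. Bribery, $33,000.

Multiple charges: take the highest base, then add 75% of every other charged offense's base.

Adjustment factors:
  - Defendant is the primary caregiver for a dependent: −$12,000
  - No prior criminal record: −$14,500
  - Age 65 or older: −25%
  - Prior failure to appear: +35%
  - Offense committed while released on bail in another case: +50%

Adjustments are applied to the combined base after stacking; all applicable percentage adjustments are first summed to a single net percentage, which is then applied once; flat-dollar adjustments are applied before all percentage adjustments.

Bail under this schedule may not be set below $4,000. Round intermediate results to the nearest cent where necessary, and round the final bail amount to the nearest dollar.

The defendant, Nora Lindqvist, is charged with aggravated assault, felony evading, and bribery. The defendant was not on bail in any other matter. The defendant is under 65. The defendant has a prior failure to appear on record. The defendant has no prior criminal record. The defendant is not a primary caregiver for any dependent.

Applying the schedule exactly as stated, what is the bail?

$182,790

Base amounts from the schedule: aggravated assault $109,400; felony evading $21,000; bribery $33,000.
Stacking rule: highest base plus 75% of each additional charge. Highest is aggravated assault at $109,400. Additional: $21,000 × 75% = $15,750; $33,000 × 75% = $24,750. Combined base = $109,400 + $40,500 = $149,900.
No prior criminal record (−$14,500 flat): $149,900 − $14,500 = $135,400.
Prior failure to appear (+35%): $135,400 × 1.35 = $182,790.
$182,790 is at or above the $4,000 minimum.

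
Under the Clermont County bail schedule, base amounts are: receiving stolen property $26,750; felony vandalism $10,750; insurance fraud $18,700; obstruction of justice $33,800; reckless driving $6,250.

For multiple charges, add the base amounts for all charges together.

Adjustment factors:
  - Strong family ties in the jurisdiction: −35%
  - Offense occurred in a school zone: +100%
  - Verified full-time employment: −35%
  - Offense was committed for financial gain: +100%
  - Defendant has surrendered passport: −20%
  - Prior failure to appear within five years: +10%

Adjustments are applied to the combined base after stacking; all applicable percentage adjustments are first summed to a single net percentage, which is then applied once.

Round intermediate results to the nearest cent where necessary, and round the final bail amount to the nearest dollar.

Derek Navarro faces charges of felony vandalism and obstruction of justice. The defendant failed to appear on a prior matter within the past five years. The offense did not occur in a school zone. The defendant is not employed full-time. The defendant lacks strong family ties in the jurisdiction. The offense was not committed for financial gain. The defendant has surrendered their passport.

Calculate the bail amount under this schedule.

$40,095

Base amounts from the schedule: felony vandalism $10,750; obstruction of justice $33,800.
Stacking rule: sum of all bases. $10,750 + $33,800 = $44,550.
Net percentage adjustment: −20% +10% = −10%. $44,550 × 0.9 = $40,095.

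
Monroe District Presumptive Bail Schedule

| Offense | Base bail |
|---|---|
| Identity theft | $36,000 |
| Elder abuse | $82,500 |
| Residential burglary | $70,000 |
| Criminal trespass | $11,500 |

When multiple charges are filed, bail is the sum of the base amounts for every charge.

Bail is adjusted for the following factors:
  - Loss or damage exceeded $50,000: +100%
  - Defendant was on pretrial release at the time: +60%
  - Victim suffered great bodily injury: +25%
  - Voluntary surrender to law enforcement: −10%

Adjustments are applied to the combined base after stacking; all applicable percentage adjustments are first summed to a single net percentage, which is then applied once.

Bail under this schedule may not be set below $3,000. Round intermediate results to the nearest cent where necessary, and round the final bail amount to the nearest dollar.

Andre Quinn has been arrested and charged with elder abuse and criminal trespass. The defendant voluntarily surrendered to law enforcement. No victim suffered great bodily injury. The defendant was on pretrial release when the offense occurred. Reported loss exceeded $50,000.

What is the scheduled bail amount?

$235,000

Base amounts from the schedule: elder abuse $82,500; criminal trespass $11,500.
Stacking rule: sum of all bases. $82,500 + $11,500 = $94,000.
Net percentage adjustment: +100% +60% −10% = +150%. $94,000 × 2.5 = $235,000.
$235,000 is at or above the $3,000 minimum.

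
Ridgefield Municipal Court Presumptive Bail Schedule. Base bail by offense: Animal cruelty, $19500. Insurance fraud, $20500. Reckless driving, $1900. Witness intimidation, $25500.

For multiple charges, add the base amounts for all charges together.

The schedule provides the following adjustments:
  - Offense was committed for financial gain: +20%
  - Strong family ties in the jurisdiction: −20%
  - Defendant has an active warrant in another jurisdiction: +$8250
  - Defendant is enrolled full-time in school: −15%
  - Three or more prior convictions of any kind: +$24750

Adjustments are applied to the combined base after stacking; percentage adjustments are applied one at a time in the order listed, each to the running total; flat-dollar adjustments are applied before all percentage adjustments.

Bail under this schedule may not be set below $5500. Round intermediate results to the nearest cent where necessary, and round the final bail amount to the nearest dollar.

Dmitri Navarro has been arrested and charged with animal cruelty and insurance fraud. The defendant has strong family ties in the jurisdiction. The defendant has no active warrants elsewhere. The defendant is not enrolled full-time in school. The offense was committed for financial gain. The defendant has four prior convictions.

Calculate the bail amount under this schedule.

$62160

Base amounts from the schedule: animal cruelty $19500; insurance fraud $20500.
Stacking rule: sum of all bases. $19500 + $20500 = $40000.
Three or more prior convictions of any kind (+$24750 flat): $40000 + $24750 = $64750.
Offense was committed for financial gain (+20%): $64750 × 1.2 = $77700.
Strong family ties in the jurisdiction (−20%): $77700 × 0.8 = $62160.
$62160 is at or above the $5500 minimum.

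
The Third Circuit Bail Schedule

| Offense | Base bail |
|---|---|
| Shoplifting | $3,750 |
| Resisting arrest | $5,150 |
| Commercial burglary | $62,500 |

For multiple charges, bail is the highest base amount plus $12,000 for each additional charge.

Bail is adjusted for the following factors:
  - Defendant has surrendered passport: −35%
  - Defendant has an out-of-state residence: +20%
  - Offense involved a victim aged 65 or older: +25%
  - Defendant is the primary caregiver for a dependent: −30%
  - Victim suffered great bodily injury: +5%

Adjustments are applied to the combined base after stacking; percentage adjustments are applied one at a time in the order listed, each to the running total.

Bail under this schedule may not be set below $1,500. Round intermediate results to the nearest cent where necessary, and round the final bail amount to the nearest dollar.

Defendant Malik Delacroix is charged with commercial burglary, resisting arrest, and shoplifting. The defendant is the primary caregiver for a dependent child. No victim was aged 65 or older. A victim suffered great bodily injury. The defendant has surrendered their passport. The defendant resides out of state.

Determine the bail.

Base amounts from the schedule: commercial burglary $62,500; resisting arrest $5,150; shoplifting $3,750.
Stacking rule: highest base plus $12,000 per additional charge. Highest is commercial burglary at $62,500; 2 additional charges → +$24,000. Combined base = $86,500.
Defendant has surrendered passport (−35%): $86,500 × 0.65 = $56,225.
Defendant has an out-of-state residence (+20%): $56,225 × 1.2 = $67,470.
Defendant is the primary caregiver for a dependent (−30%): $67,470 × 0.7 = $47,229.
Victim suffered great bodily injury (+5%): $47,229 × 1.05 = $49,590.45.
$49,590.45 is at or above the $1,500 minimum.
Rounded to the nearest dollar: $49,590.

$49,590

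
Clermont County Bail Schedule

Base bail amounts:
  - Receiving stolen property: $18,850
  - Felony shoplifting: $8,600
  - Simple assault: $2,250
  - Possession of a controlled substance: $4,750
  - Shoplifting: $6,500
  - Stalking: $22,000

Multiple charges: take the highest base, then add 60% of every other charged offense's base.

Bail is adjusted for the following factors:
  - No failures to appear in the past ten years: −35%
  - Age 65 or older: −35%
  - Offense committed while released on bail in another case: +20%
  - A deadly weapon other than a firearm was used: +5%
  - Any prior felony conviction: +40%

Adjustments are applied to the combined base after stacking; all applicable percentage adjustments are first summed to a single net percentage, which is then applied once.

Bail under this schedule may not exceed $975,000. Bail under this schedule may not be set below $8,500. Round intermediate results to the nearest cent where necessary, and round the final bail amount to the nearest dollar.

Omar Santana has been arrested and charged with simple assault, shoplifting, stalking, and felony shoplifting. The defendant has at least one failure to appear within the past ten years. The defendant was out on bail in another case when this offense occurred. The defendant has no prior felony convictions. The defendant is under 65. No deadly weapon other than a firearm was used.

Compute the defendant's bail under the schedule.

Base amounts from the schedule: simple assault $2,250; shoplifting $6,500; stalking $22,000; felony shoplifting $8,600.
Stacking rule: highest base plus 60% of each additional charge. Highest is stalking at $22,000. Additional: $2,250 × 60% = $1,350; $6,500 × 60% = $3,900; $8,600 × 60% = $5,160. Combined base = $22,000 + $10,410 = $32,410.
Offense committed while released on bail in another case (+20%): $32,410 × 1.2 = $38,892.
$38,892 is within the $975,000 maximum.
$38,892 is at or above the $8,500 minimum.

$38,892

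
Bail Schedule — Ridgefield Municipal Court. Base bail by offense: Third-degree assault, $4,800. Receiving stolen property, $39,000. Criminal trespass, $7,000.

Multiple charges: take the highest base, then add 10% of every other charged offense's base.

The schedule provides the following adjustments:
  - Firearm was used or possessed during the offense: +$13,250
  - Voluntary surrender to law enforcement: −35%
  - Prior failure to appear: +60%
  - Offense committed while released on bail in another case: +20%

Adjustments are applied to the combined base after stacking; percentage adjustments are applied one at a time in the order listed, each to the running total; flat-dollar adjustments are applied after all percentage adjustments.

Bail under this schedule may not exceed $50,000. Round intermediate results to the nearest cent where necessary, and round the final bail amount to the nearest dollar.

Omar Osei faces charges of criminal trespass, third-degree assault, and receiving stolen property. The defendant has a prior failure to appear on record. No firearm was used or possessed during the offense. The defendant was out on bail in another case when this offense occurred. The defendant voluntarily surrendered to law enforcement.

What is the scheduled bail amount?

$50,000

Base amounts from the schedule: criminal trespass $7,000; third-degree assault $4,800; receiving stolen property $39,000.
Stacking rule: highest base plus 10% of each additional charge. Highest is receiving stolen property at $39,000. Additional: $7,000 × 10% = $700; $4,800 × 10% = $480. Combined base = $39,000 + $1,180 = $40,180.
Voluntary surrender to law enforcement (−35%): $40,180 × 0.65 = $26,117.
Prior failure to appear (+60%): $26,117 × 1.6 = $41,787.20.
Offense committed while released on bail in another case (+20%): $41,787.20 × 1.2 = $50,144.64.
Result $50,144.64 exceeds the maximum of $50,000; bail is capped at $50,000.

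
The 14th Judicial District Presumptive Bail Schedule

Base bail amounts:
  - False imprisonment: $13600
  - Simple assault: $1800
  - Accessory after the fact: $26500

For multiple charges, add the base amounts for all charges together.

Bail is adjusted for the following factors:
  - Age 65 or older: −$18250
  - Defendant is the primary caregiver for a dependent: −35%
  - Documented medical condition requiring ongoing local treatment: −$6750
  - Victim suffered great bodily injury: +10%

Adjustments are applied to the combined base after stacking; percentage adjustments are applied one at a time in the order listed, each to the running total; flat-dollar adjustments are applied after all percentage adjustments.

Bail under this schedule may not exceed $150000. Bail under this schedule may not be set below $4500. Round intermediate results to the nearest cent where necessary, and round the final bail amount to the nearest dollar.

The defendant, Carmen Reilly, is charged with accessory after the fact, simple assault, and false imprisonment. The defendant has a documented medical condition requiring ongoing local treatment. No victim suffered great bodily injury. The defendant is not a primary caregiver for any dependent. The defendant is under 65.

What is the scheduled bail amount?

Base amounts from the schedule: accessory after the fact $26500; simple assault $1800; false imprisonment $13600.
Stacking rule: sum of all bases. $26500 + $1800 + $13600 = $41900.
Documented medical condition requiring ongoing local treatment (−$6750 flat): $41900 − $6750 = $35150.
$35150 is within the $150000 maximum.
$35150 is at or above the $4500 minimum.

$35150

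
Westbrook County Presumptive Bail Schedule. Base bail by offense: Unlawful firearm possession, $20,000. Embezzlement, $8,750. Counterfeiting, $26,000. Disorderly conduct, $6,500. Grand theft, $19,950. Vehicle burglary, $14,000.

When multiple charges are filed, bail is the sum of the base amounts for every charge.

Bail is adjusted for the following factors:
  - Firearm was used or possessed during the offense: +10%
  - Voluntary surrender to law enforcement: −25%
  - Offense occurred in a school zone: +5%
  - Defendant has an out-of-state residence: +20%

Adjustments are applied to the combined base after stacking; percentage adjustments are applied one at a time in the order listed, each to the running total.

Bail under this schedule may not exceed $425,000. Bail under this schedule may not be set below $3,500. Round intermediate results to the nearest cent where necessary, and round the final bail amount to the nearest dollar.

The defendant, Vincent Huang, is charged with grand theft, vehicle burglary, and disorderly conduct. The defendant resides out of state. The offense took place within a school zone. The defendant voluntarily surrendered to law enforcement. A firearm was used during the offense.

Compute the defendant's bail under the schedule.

Base amounts from the schedule: grand theft $19,950; vehicle burglary $14,000; disorderly conduct $6,500.
Stacking rule: sum of all bases. $19,950 + $14,000 + $6,500 = $40,450.
Firearm was used or possessed during the offense (+10%): $40,450 × 1.1 = $44,495.
Voluntary surrender to law enforcement (−25%): $44,495 × 0.75 = $33,371.25.
Offense occurred in a school zone (+5%): $33,371.25 × 1.05 = $35,039.81.
Defendant has an out-of-state residence (+20%): $35,039.81 × 1.2 = $42,047.77.
$42,047.77 is within the $425,000 maximum.
$42,047.77 is at or above the $3,500 minimum.
Rounded to the nearest dollar: $42,048.

$42,048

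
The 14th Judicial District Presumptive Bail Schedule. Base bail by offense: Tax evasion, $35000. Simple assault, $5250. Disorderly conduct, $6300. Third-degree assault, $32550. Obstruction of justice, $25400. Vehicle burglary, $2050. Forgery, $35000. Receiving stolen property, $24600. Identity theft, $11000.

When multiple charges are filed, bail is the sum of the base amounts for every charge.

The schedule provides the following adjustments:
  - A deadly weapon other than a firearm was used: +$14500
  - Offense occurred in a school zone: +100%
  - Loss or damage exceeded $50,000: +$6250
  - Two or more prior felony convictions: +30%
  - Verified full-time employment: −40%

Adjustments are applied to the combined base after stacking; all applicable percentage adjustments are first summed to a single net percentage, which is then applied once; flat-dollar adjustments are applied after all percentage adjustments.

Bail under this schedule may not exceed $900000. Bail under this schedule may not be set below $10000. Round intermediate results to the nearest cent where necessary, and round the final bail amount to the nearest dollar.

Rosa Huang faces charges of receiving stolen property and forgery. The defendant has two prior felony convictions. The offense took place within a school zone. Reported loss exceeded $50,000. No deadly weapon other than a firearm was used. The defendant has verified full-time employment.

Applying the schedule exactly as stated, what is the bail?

Base amounts from the schedule: receiving stolen property $24600; forgery $35000.
Stacking rule: sum of all bases. $24600 + $35000 = $59600.
Net percentage adjustment: +100% +30% −40% = +90%. $59600 × 1.9 = $113240.
Loss or damage exceeded $50,000 (+$6250 flat): $113240 + $6250 = $119490.
$119490 is within the $900000 maximum.
$119490 is at or above the $10000 minimum.

$119490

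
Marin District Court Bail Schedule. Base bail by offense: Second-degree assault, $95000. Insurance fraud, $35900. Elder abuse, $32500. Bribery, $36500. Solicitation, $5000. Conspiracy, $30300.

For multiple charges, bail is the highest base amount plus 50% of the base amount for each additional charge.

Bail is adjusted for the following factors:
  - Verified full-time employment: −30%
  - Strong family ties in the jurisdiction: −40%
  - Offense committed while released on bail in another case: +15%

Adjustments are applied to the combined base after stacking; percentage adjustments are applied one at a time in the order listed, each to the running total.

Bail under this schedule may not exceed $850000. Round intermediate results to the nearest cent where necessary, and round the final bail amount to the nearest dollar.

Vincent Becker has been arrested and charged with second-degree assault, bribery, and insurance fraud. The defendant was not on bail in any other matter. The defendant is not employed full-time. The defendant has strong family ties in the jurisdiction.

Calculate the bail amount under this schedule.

Base amounts from the schedule: second-degree assault $95000; bribery $36500; insurance fraud $35900.
Stacking rule: highest base plus 50% of each additional charge. Highest is second-degree assault at $95000. Additional: $36500 × 50% = $18250; $35900 × 50% = $17950. Combined base = $95000 + $36200 = $131200.
Strong family ties in the jurisdiction (−40%): $131200 × 0.6 = $78720.
$78720 is within the $850000 maximum.

$78720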